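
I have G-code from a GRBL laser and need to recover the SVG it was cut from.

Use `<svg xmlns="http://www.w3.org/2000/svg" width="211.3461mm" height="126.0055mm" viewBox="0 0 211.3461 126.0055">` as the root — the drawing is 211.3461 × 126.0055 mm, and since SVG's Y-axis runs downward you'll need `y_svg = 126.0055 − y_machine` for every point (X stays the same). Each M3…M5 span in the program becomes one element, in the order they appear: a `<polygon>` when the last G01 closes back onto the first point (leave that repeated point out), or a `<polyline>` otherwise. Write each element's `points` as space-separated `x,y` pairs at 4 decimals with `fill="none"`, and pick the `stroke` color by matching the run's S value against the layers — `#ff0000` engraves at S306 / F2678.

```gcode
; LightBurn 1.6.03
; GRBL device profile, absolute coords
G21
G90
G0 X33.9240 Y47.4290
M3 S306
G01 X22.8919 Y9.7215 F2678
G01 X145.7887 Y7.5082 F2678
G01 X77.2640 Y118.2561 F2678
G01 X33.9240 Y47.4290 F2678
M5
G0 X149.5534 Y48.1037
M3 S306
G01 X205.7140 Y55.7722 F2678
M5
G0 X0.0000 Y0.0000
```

<svg xmlns="http://www.w3.org/2000/svg" width="211.3461mm" height="126.0055mm" viewBox="0 0 211.3461 126.0055">
  <polygon points="33.9240,78.5765 22.8919,116.2840 145.7887,118.4973 77.2640,7.7494" fill="none" stroke="#ff0000"/>
  <polyline points="149.5534,77.9018 205.7140,70.2333" fill="none" stroke="#ff0000"/>
</svg>

Each laser-on run becomes one SVG element. Flip Y back into SVG space with y_svg = 126.0055 − y_machine. Every run uses S306, so all elements get stroke `#ff0000` (engrave).

Run 1: The run returns to its start, so emit a `<polygon>` with points (Y-flipped): 33.9240,78.5765 22.8919,116.2840 145.7887,118.4973 77.2640,7.7494.

Run 2: The run is open, so emit a `<polyline>` with points (Y-flipped): 149.5534,77.9018 205.7140,70.2333.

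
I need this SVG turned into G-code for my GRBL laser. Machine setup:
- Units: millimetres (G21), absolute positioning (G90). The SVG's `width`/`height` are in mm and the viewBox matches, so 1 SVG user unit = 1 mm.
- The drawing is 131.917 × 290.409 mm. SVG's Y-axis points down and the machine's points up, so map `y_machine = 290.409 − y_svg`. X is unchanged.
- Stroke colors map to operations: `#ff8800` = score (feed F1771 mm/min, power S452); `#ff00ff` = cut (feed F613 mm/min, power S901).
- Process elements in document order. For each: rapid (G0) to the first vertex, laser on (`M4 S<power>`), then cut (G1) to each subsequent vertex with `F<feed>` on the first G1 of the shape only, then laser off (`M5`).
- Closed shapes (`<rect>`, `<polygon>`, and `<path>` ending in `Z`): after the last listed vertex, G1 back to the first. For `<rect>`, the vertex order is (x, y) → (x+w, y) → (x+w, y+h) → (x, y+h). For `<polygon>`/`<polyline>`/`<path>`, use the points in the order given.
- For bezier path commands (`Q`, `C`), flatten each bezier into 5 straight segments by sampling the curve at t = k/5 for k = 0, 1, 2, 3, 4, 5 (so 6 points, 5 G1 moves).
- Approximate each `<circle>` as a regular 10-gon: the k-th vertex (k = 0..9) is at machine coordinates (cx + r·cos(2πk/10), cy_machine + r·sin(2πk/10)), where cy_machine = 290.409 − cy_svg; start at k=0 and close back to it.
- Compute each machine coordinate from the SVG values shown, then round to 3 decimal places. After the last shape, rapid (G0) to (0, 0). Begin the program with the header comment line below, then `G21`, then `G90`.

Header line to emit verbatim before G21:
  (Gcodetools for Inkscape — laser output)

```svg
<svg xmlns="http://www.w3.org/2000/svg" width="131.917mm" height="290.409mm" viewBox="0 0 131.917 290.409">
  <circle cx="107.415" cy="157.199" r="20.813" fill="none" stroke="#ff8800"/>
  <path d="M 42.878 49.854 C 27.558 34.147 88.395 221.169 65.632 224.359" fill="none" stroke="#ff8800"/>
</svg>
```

Since the viewBox matches the mm dimensions, user units are millimetres directly. The only transform is the Y-flip y_m = 290.409 − y_svg.

Shape 1 is a circle drawn with `<circle>`. Its stroke #ff8800 means score at S452, F1771. After flipping Y the toolpath is (128.228,133.210) → (124.253,145.444) → (113.847,153.004) → (100.983,153.004) → (90.577,145.444) → (86.602,133.210) → (90.577,120.976) → (100.983,113.416) → (113.847,113.416) → (124.253,120.976) → (128.228,133.210), returning to the start.

Shape 2 is a cubic bezier drawn with `<path>`. Its stroke #ff8800 means score at S452, F1771. After flipping Y the toolpath is (42.878,240.555) → (41.547,228.744) → (50.825,186.833) → (63.044,133.377) → (70.536,86.931) → (65.632,66.050).

(Gcodetools for Inkscape — laser output)
G21
G90
G0 X128.228 Y133.210
M4 S452
G1 X124.253 Y145.444 F1771
G1 X113.847 Y153.004
G1 X100.983 Y153.004
G1 X90.577 Y145.444
G1 X86.602 Y133.210
G1 X90.577 Y120.976
G1 X100.983 Y113.416
G1 X113.847 Y113.416
G1 X124.253 Y120.976
G1 X128.228 Y133.210
M5
G0 X42.878 Y240.555
M4 S452
G1 X41.547 Y228.744 F1771
G1 X50.825 Y186.833
G1 X63.044 Y133.377
G1 X70.536 Y86.931
G1 X65.632 Y66.050
M5
G0 X0.000 Y0.000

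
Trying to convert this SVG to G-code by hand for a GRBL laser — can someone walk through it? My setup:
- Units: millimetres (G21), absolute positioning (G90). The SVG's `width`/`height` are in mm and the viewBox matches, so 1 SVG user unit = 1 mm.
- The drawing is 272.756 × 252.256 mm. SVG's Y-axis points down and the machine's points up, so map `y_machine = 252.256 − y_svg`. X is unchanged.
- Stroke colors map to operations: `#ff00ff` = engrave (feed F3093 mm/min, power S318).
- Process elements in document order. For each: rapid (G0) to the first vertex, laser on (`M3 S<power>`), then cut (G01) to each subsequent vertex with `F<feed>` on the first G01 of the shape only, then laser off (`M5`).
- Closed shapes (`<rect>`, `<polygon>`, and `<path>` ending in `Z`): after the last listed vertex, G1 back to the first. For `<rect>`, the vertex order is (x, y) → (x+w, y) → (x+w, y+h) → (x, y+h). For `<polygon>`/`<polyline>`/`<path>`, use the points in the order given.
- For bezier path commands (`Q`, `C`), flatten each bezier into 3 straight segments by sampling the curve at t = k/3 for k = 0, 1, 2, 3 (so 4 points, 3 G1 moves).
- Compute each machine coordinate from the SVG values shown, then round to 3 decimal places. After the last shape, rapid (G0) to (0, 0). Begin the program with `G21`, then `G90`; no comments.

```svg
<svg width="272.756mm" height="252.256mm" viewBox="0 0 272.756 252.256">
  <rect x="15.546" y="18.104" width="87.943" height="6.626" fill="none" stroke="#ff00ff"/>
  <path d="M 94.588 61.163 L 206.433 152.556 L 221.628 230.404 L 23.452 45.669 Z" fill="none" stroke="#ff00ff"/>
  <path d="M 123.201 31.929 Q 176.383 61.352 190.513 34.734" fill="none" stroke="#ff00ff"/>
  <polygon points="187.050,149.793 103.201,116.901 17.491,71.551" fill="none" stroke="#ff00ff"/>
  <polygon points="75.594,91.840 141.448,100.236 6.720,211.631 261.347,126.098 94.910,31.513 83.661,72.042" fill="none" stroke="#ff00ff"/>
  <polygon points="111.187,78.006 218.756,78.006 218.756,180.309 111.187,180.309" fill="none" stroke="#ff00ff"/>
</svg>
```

viewBox `0 0 272.756 252.256` with mm width/height → 1 unit = 1 mm. Flip: y_m = 252.256 − y_svg.

**Shape 1** — `<rect>` rectangle, stroke `#ff00ff` → engrave (S318, F3093). Machine vertices: (15.546,234.152) → (103.489,234.152) → (103.489,227.526) → (15.546,227.526) → (15.546,234.152). Closed: final G1 returns to the first vertex.

**Shape 2** — `<path>` closed polygon, stroke `#ff00ff` → engrave (S318, F3093). Machine vertices: (94.588,191.093) → (206.433,99.700) → (221.628,21.852) → (23.452,206.587) → (94.588,191.093). Closed: final G1 returns to the first vertex.

**Shape 3** — `<path>` quadratic bezier, stroke `#ff00ff` → engrave (S318, F3093). Control points (SVG): P0=(123.201,31.929), P1=(176.383,61.352), P2=(190.513,34.734); sampled at t=k/3. Machine vertices: (123.201,220.327) → (154.317,206.938) → (176.754,206.003) → (190.513,217.522). Open path.

**Shape 4** — `<polygon>` closed polygon, stroke `#ff00ff` → engrave (S318, F3093). Machine vertices: (187.050,102.463) → (103.201,135.355) → (17.491,180.705) → (187.050,102.463). Closed: final G1 returns to the first vertex.

**Shape 5** — `<polygon>` closed polygon, stroke `#ff00ff` → engrave (S318, F3093). Machine vertices: (75.594,160.416) → (141.448,152.020) → (6.720,40.625) → (261.347,126.158) → (94.910,220.743) → (83.661,180.214) → (75.594,160.416). Closed: final G1 returns to the first vertex.

**Shape 6** — `<polygon>` rectangle, stroke `#ff00ff` → engrave (S318, F3093). Machine vertices: (111.187,174.250) → (218.756,174.250) → (218.756,71.947) → (111.187,71.947) → (111.187,174.250). Closed: final G1 returns to the first vertex.

G21
G90
G0 X15.546 Y234.152
M3 S318
G01 X103.489 Y234.152 F3093
G01 X103.489 Y227.526
G01 X15.546 Y227.526
G01 X15.546 Y234.152
M5
G0 X94.588 Y191.093
M3 S318
G01 X206.433 Y99.700 F3093
G01 X221.628 Y21.852
G01 X23.452 Y206.587
G01 X94.588 Y191.093
M5
G0 X123.201 Y220.327
M3 S318
G01 X154.317 Y206.938 F3093
G01 X176.754 Y206.003
G01 X190.513 Y217.522
M5
G0 X187.050 Y102.463
M3 S318
G01 X103.201 Y135.355 F3093
G01 X17.491 Y180.705
G01 X187.050 Y102.463
M5
G0 X75.594 Y160.416
M3 S318
G01 X141.448 Y152.020 F3093
G01 X6.720 Y40.625
G01 X261.347 Y126.158
G01 X94.910 Y220.743
G01 X83.661 Y180.214
G01 X75.594 Y160.416
M5
G0 X111.187 Y174.250
M3 S318
G01 X218.756 Y174.250 F3093
G01 X218.756 Y71.947
G01 X111.187 Y71.947
G01 X111.187 Y174.250
M5
G0 X0.000 Y0.000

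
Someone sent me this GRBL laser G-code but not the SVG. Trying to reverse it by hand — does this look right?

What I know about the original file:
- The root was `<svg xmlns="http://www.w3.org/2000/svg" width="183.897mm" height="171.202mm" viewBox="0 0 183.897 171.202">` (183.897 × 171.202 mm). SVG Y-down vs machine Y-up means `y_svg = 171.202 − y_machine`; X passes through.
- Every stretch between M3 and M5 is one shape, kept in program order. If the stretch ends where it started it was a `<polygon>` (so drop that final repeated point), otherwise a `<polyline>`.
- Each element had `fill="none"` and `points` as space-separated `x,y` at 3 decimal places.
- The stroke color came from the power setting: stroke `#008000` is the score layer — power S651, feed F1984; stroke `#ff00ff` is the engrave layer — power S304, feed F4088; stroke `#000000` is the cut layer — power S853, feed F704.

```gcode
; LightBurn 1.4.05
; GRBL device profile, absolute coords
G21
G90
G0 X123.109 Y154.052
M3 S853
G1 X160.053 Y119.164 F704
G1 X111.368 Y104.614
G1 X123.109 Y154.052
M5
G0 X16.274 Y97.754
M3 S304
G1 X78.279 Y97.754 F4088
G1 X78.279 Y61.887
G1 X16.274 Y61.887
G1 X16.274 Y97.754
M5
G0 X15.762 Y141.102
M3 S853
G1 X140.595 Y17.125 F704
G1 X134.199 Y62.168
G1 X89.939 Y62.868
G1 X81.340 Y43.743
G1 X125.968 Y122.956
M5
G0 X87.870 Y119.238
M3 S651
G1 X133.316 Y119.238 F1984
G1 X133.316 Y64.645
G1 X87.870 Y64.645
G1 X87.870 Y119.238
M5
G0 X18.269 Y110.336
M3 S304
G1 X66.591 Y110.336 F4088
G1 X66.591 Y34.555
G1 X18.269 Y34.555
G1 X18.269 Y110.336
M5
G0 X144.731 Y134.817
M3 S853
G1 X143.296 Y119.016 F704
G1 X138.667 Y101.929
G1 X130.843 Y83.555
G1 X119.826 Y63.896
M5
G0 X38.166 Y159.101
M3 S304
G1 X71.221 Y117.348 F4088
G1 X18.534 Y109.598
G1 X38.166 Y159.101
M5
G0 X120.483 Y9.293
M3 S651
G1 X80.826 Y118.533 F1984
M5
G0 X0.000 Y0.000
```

<svg xmlns="http://www.w3.org/2000/svg" width="183.897mm" height="171.202mm" viewBox="0 0 183.897 171.202">
  <polygon points="123.109,17.150 160.053,52.038 111.368,66.588" fill="none" stroke="#000000"/>
  <polygon points="16.274,73.448 78.279,73.448 78.279,109.315 16.274,109.315" fill="none" stroke="#ff00ff"/>
  <polyline points="15.762,30.100 140.595,154.077 134.199,109.034 89.939,108.334 81.340,127.459 125.968,48.246" fill="none" stroke="#000000"/>
  <polygon points="87.870,51.964 133.316,51.964 133.316,106.557 87.870,106.557" fill="none" stroke="#008000"/>
  <polygon points="18.269,60.866 66.591,60.866 66.591,136.647 18.269,136.647" fill="none" stroke="#ff00ff"/>
  <polyline points="144.731,36.385 143.296,52.186 138.667,69.273 130.843,87.647 119.826,107.306" fill="none" stroke="#000000"/>
  <polygon points="38.166,12.101 71.221,53.854 18.534,61.604" fill="none" stroke="#ff00ff"/>
  <polyline points="120.483,161.909 80.826,52.669" fill="none" stroke="#008000"/>
</svg>

y_svg = 171.202 − y_m.

[1] S853→`#000000` (cut); closed run; points: 123.109,17.150 160.053,52.038 111.368,66.588

[2] S304→`#ff00ff` (engrave); closed run; points: 16.274,73.448 78.279,73.448 78.279,109.315 16.274,109.315

[3] S853→`#000000` (cut); open run; points: 15.762,30.100 140.595,154.077 134.199,109.034 89.939,108.334 81.340,127.459 125.968,48.246

[4] S651→`#008000` (score); closed run; points: 87.870,51.964 133.316,51.964 133.316,106.557 87.870,106.557

[5] S304→`#ff00ff` (engrave); closed run; points: 18.269,60.866 66.591,60.866 66.591,136.647 18.269,136.647

[6] S853→`#000000` (cut); open run; points: 144.731,36.385 143.296,52.186 138.667,69.273 130.843,87.647 119.826,107.306

[7] S304→`#ff00ff` (engrave); closed run; points: 38.166,12.101 71.221,53.854 18.534,61.604

[8] S651→`#008000` (score); open run; points: 120.483,161.909 80.826,52.669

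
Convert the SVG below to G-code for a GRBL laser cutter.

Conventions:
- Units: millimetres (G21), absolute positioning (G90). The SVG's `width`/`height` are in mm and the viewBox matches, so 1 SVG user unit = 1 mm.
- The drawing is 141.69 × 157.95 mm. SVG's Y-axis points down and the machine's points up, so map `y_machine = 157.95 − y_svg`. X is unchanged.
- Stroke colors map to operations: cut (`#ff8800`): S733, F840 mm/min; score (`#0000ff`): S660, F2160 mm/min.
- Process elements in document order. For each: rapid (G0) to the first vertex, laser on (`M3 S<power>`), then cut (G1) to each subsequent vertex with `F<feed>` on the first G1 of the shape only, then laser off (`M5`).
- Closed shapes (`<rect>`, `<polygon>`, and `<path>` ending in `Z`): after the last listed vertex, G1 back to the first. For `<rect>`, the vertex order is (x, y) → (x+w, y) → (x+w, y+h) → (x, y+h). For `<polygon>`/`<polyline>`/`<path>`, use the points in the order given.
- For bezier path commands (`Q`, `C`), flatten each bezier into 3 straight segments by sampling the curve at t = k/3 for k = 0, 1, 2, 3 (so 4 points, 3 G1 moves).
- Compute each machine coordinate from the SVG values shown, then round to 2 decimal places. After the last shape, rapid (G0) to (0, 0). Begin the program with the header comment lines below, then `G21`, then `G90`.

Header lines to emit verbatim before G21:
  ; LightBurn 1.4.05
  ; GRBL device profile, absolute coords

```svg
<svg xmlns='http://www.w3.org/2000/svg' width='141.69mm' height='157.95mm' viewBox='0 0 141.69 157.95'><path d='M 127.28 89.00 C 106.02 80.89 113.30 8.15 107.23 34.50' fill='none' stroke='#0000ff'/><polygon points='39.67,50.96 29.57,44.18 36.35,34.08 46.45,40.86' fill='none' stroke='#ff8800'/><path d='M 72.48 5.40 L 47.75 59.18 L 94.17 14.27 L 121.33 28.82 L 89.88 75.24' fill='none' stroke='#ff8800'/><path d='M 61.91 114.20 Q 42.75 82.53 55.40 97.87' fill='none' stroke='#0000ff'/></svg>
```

Since the viewBox matches the mm dimensions, user units are millimetres directly. The only transform is the Y-flip y_m = 157.95 − y_svg.

Shape 1 is a cubic bezier drawn with `<path>`. Its stroke #0000ff means score at S660, F2160. After flipping Y the toolpath is (127.28,68.95) → (113.98,92.54) → (110.40,122.83) → (107.23,123.45).

Shape 2 is a regular polygon drawn with `<polygon>`. Its stroke #ff8800 means cut at S733, F840. After flipping Y the toolpath is (39.67,106.99) → (29.57,113.77) → (36.35,123.87) → (46.45,117.09) → (39.67,106.99), returning to the start.

Shape 3 is a open polyline drawn with `<path>`. Its stroke #ff8800 means cut at S733, F840. After flipping Y the toolpath is (72.48,152.55) → (47.75,98.77) → (94.17,143.68) → (121.33,129.13) → (89.88,82.71).

Shape 4 is a quadratic bezier drawn with `<path>`. Its stroke #0000ff means score at S660, F2160. After flipping Y the toolpath is (61.91,43.75) → (52.67,59.64) → (50.50,65.08) → (55.40,60.08).

; LightBurn 1.4.05
; GRBL device profile, absolute coords
G21
G90
G0 X127.28 Y68.95
M3 S660
G1 X113.98 Y92.54 F2160
G1 X110.40 Y122.83
G1 X107.23 Y123.45
M5
G0 X39.67 Y106.99
M3 S733
G1 X29.57 Y113.77 F840
G1 X36.35 Y123.87
G1 X46.45 Y117.09
G1 X39.67 Y106.99
M5
G0 X72.48 Y152.55
M3 S733
G1 X47.75 Y98.77 F840
G1 X94.17 Y143.68
G1 X121.33 Y129.13
G1 X89.88 Y82.71
M5
G0 X61.91 Y43.75
M3 S660
G1 X52.67 Y59.64 F2160
G1 X50.50 Y65.08
G1 X55.40 Y60.08
M5
G0 X0.00 Y0.00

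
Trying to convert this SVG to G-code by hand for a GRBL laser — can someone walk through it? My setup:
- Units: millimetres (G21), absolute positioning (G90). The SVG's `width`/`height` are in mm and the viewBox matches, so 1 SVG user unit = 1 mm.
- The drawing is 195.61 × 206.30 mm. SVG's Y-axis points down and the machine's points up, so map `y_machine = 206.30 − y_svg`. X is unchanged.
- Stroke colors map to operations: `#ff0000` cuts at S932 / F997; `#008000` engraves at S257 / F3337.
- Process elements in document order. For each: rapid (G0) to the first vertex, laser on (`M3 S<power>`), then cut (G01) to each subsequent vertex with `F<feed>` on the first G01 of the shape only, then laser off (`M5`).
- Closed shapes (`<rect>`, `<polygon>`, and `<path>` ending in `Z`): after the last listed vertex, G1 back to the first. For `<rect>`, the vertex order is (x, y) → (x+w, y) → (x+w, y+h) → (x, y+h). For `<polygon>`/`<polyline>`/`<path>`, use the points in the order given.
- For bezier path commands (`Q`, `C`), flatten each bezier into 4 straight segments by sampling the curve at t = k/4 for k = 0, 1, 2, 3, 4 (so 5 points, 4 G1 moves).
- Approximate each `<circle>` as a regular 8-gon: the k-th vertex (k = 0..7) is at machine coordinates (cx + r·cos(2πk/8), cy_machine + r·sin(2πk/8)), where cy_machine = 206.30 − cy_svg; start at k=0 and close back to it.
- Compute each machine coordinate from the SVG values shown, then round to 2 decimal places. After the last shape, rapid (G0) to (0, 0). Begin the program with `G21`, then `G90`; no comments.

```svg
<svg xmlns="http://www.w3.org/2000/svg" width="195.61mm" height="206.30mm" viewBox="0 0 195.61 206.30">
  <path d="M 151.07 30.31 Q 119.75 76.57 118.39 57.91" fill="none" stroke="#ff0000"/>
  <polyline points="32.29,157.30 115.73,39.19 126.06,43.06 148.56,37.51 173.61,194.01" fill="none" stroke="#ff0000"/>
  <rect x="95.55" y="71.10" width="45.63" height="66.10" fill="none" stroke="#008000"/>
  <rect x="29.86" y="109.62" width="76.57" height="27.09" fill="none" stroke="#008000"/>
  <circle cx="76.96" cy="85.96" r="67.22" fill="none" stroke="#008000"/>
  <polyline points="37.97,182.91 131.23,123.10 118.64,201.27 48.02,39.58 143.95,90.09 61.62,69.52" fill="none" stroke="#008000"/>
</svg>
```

1 u = 1 mm; y_m = 206.30 − y.

[1] `<path>` quadratic bezier, #ff0000→cut S932 F997: (151.07,175.99) → (137.28,156.92) → (127.24,145.96) → (120.94,143.12) → (118.39,148.39)

[2] `<polyline>` open polyline, #ff0000→cut S932 F997: (32.29,49.00) → (115.73,167.11) → (126.06,163.24) → (148.56,168.79) → (173.61,12.29)

[3] `<rect>` rectangle, #008000→engrave S257 F3337: (95.55,135.20) → (141.18,135.20) → (141.18,69.10) → (95.55,69.10) → (95.55,135.20) (closed)

[4] `<rect>` rectangle, #008000→engrave S257 F3337: (29.86,96.68) → (106.43,96.68) → (106.43,69.59) → (29.86,69.59) → (29.86,96.68) (closed)

[5] `<circle>` circle, #008000→engrave S257 F3337: (144.18,120.34) → (124.49,167.87) → (76.96,187.56) → (29.43,167.87) → (9.74,120.34) → (29.43,72.81) → (76.96,53.12) → (124.49,72.81) → (144.18,120.34) (closed)

[6] `<polyline>` open polyline, #008000→engrave S257 F3337: (37.97,23.39) → (131.23,83.20) → (118.64,5.03) → (48.02,166.72) → (143.95,116.21) → (61.62,136.78)

G21
G90
G0 X151.07 Y175.99
M3 S932
G01 X137.28 Y156.92 F997
G01 X127.24 Y145.96
G01 X120.94 Y143.12
G01 X118.39 Y148.39
M5
G0 X32.29 Y49.00
M3 S932
G01 X115.73 Y167.11 F997
G01 X126.06 Y163.24
G01 X148.56 Y168.79
G01 X173.61 Y12.29
M5
G0 X95.55 Y135.20
M3 S257
G01 X141.18 Y135.20 F3337
G01 X141.18 Y69.10
G01 X95.55 Y69.10
G01 X95.55 Y135.20
M5
G0 X29.86 Y96.68
M3 S257
G01 X106.43 Y96.68 F3337
G01 X106.43 Y69.59
G01 X29.86 Y69.59
G01 X29.86 Y96.68
M5
G0 X144.18 Y120.34
M3 S257
G01 X124.49 Y167.87 F3337
G01 X76.96 Y187.56
G01 X29.43 Y167.87
G01 X9.74 Y120.34
G01 X29.43 Y72.81
G01 X76.96 Y53.12
G01 X124.49 Y72.81
G01 X144.18 Y120.34
M5
G0 X37.97 Y23.39
M3 S257
G01 X131.23 Y83.20 F3337
G01 X118.64 Y5.03
G01 X48.02 Y166.72
G01 X143.95 Y116.21
G01 X61.62 Y136.78
M5
G0 X0.00 Y0.00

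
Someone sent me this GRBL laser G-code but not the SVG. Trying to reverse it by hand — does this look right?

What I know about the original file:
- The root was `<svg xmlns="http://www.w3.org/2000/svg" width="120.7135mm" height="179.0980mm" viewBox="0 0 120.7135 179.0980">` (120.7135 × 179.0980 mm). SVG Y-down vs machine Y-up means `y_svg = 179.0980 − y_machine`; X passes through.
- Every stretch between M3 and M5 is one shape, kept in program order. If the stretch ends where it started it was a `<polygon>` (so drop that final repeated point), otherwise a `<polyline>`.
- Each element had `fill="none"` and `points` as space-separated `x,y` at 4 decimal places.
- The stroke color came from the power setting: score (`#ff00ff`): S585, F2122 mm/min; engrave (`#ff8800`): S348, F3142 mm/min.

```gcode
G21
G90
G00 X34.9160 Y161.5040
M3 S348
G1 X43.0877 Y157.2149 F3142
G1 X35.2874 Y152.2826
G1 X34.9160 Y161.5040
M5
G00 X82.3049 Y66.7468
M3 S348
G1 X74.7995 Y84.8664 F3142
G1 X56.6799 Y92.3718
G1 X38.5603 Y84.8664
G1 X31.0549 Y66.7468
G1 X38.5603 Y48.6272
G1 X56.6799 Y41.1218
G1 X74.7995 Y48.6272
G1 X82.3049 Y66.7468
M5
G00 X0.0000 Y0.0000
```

Each laser-on run becomes one SVG element. Flip Y back into SVG space with y_svg = 179.0980 − y_machine. Every run uses S348, so all elements get stroke `#ff8800` (engrave).

Run 1: The run returns to its start, so emit a `<polygon>` with points (Y-flipped): 34.9160,17.5940 43.0877,21.8831 35.2874,26.8154.

Run 2: The run returns to its start, so emit a `<polygon>` with points (Y-flipped): 82.3049,112.3512 74.7995,94.2316 56.6799,86.7262 38.5603,94.2316 31.0549,112.3512 38.5603,130.4708 56.6799,137.9762 74.7995,130.4708.

<svg xmlns="http://www.w3.org/2000/svg" width="120.7135mm" height="179.0980mm" viewBox="0 0 120.7135 179.0980">
  <polygon points="34.9160,17.5940 43.0877,21.8831 35.2874,26.8154" fill="none" stroke="#ff8800"/>
  <polygon points="82.3049,112.3512 74.7995,94.2316 56.6799,86.7262 38.5603,94.2316 31.0549,112.3512 38.5603,130.4708 56.6799,137.9762 74.7995,130.4708" fill="none" stroke="#ff8800"/>
</svg>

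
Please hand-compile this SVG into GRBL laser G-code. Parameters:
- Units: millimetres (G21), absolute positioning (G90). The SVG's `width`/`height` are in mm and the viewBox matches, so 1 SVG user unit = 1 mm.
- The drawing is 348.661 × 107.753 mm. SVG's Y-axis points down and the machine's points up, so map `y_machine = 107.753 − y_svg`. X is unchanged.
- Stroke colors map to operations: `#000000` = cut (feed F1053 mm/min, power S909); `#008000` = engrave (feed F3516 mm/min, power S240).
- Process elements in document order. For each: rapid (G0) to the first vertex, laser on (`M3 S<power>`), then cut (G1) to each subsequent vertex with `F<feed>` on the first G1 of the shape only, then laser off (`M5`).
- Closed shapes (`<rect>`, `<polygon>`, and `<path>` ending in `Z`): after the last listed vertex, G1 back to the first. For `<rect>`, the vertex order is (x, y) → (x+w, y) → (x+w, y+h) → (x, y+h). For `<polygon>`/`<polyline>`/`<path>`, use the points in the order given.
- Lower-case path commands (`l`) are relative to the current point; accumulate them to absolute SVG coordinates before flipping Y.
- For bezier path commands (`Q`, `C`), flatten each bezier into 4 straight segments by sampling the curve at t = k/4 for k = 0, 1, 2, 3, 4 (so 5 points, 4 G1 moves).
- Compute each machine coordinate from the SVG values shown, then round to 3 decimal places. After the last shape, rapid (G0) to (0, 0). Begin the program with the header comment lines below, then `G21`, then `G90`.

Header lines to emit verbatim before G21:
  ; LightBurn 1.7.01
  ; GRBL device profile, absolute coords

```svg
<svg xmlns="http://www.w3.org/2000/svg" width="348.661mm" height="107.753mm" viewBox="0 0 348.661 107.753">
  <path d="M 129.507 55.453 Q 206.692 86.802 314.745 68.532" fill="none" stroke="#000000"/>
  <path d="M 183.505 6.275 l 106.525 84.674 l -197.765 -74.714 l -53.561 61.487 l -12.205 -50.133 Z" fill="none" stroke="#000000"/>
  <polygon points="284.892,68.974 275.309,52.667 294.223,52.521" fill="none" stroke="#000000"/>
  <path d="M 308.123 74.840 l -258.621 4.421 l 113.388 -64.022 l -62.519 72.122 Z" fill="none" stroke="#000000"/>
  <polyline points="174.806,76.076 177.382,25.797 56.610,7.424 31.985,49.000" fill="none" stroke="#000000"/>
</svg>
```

; LightBurn 1.7.01
; GRBL device profile, absolute coords
G21
G90
G0 X129.507 Y52.300
M3 S909
G1 X170.029 Y39.727 F1053
G1 X214.409 Y33.356
G1 X262.648 Y33.187
G1 X314.745 Y39.221
M5
G0 X183.505 Y101.478
M3 S909
G1 X290.030 Y16.804 F1053
G1 X92.265 Y91.518
G1 X38.704 Y30.031
G1 X26.499 Y80.164
G1 X183.505 Y101.478
M5
G0 X284.892 Y38.779
M3 S909
G1 X275.309 Y55.086 F1053
G1 X294.223 Y55.232
G1 X284.892 Y38.779
M5
G0 X308.123 Y32.913
M3 S909
G1 X49.502 Y28.492 F1053
G1 X162.890 Y92.514
G1 X100.371 Y20.392
G1 X308.123 Y32.913
M5
G0 X174.806 Y31.677
M3 S909
G1 X177.382 Y81.956 F1053
G1 X56.610 Y100.329
G1 X31.985 Y58.753
M5
G0 X0.000 Y0.000

1 u = 1 mm; y_m = 107.753 − y.

[1] `<path>` quadratic bezier, #000000→cut S909 F1053: (129.507,52.300) → (170.029,39.727) → (214.409,33.356) → (262.648,33.187) → (314.745,39.221)

[2] `<path>` closed polygon, #000000→cut S909 F1053: (183.505,101.478) → (290.030,16.804) → (92.265,91.518) → (38.704,30.031) → (26.499,80.164) → (183.505,101.478) (closed)

[3] `<polygon>` regular polygon, #000000→cut S909 F1053: (284.892,38.779) → (275.309,55.086) → (294.223,55.232) → (284.892,38.779) (closed)

[4] `<path>` closed polygon, #000000→cut S909 F1053: (308.123,32.913) → (49.502,28.492) → (162.890,92.514) → (100.371,20.392) → (308.123,32.913) (closed)

[5] `<polyline>` open polyline, #000000→cut S909 F1053: (174.806,31.677) → (177.382,81.956) → (56.610,100.329) → (31.985,58.753)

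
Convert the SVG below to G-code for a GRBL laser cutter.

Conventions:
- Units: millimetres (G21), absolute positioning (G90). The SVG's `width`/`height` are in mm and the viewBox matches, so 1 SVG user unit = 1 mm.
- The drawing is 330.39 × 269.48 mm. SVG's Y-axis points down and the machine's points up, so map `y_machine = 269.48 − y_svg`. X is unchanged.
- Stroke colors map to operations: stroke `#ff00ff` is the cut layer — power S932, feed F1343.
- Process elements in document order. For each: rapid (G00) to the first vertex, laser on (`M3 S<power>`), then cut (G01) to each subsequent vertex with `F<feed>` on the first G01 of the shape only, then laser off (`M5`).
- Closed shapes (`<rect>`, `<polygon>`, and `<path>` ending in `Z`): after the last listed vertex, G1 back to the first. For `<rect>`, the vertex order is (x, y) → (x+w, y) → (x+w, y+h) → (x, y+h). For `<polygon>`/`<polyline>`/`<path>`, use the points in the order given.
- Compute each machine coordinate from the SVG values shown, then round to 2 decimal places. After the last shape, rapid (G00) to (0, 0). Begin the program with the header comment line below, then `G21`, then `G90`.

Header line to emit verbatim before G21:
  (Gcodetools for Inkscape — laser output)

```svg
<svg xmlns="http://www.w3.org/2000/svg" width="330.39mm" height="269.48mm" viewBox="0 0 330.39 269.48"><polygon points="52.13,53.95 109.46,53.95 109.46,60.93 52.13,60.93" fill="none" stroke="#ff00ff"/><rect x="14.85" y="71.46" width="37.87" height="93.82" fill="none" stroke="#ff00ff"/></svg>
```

1 u = 1 mm; y_m = 269.48 − y.

[1] `<polygon>` rectangle, #ff00ff→cut S932 F1343: (52.13,215.53) → (109.46,215.53) → (109.46,208.55) → (52.13,208.55) → (52.13,215.53) (closed)

[2] `<rect>` rectangle, #ff00ff→cut S932 F1343: (14.85,198.02) → (52.72,198.02) → (52.72,104.20) → (14.85,104.20) → (14.85,198.02) (closed)

(Gcodetools for Inkscape — laser output)
G21
G90
G00 X52.13 Y215.53
M3 S932
G01 X109.46 Y215.53 F1343
G01 X109.46 Y208.55
G01 X52.13 Y208.55
G01 X52.13 Y215.53
M5
G00 X14.85 Y198.02
M3 S932
G01 X52.72 Y198.02 F1343
G01 X52.72 Y104.20
G01 X14.85 Y104.20
G01 X14.85 Y198.02
M5
G00 X0.00 Y0.00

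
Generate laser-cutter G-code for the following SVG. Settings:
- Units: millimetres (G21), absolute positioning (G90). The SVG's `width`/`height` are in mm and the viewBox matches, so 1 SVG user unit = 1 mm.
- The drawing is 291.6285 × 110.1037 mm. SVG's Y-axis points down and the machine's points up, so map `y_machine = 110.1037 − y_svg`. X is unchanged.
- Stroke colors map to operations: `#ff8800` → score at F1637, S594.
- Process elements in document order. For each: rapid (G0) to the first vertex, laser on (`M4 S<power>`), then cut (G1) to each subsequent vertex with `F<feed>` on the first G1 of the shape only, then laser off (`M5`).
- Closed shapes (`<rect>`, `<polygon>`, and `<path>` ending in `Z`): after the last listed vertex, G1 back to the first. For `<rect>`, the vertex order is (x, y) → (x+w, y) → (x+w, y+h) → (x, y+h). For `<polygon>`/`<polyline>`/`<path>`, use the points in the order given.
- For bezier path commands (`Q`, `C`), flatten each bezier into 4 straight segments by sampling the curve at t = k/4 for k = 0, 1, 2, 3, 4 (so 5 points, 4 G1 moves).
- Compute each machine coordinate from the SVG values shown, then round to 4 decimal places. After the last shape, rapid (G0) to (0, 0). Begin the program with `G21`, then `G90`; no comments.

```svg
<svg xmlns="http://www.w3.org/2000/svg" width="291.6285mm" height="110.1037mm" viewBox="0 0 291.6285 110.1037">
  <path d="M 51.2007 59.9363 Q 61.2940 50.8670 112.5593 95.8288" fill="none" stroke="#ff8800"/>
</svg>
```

viewBox `0 0 291.6285 110.1037` with mm width/height → 1 unit = 1 mm. Flip: y_m = 110.1037 − y_svg.

**Shape 1** — `<path>` quadratic bezier, stroke `#ff8800` → score (S594, F1637). Control points (SVG): P0=(51.2007,59.9363), P1=(61.2940,50.8670), P2=(112.5593,95.8288); sampled at t=k/4. Machine vertices: (51.2007,50.1674) → (58.8206,51.3251) → (71.5870,45.7289) → (89.4999,33.3789) → (112.5593,14.2749). Open path.

G21
G90
G0 X51.2007 Y50.1674
M4 S594
G1 X58.8206 Y51.3251 F1637
G1 X71.5870 Y45.7289
G1 X89.4999 Y33.3789
G1 X112.5593 Y14.2749
M5
G0 X0.0000 Y0.0000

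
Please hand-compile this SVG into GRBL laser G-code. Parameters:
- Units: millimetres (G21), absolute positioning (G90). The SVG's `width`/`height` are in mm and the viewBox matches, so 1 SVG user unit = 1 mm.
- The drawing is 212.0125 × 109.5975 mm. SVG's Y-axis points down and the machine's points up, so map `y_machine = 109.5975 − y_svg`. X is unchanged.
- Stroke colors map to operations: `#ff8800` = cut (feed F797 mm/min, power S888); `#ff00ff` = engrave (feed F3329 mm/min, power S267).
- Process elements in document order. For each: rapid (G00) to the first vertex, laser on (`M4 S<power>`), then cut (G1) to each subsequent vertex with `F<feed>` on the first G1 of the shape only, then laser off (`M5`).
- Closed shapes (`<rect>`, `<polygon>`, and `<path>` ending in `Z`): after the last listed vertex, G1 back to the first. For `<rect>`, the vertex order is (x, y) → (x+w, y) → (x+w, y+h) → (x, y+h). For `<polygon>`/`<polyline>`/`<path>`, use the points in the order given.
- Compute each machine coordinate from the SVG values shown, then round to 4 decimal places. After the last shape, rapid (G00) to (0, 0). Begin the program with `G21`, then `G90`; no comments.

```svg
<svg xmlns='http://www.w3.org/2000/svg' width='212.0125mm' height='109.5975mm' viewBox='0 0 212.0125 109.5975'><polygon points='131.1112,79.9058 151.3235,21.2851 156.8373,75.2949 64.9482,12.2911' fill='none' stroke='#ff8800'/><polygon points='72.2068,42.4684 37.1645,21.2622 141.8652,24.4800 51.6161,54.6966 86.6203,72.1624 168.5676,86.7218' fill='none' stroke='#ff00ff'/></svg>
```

viewBox `0 0 212.0125 109.5975` with mm width/height → 1 unit = 1 mm. Flip: y_m = 109.5975 − y_svg.

**Shape 1** — `<polygon>` closed polygon, stroke `#ff8800` → cut (S888, F797). Machine vertices: (131.1112,29.6917) → (151.3235,88.3124) → (156.8373,34.3026) → (64.9482,97.3064) → (131.1112,29.6917). Closed: final G1 returns to the first vertex.

**Shape 2** — `<polygon>` closed polygon, stroke `#ff00ff` → engrave (S267, F3329). Machine vertices: (72.2068,67.1291) → (37.1645,88.3353) → (141.8652,85.1175) → (51.6161,54.9009) → (86.6203,37.4351) → (168.5676,22.8757) → (72.2068,67.1291). Closed: final G1 returns to the first vertex.

G21
G90
G00 X131.1112 Y29.6917
M4 S888
G1 X151.3235 Y88.3124 F797
G1 X156.8373 Y34.3026
G1 X64.9482 Y97.3064
G1 X131.1112 Y29.6917
M5
G00 X72.2068 Y67.1291
M4 S267
G1 X37.1645 Y88.3353 F3329
G1 X141.8652 Y85.1175
G1 X51.6161 Y54.9009
G1 X86.6203 Y37.4351
G1 X168.5676 Y22.8757
G1 X72.2068 Y67.1291
M5
G00 X0.0000 Y0.0000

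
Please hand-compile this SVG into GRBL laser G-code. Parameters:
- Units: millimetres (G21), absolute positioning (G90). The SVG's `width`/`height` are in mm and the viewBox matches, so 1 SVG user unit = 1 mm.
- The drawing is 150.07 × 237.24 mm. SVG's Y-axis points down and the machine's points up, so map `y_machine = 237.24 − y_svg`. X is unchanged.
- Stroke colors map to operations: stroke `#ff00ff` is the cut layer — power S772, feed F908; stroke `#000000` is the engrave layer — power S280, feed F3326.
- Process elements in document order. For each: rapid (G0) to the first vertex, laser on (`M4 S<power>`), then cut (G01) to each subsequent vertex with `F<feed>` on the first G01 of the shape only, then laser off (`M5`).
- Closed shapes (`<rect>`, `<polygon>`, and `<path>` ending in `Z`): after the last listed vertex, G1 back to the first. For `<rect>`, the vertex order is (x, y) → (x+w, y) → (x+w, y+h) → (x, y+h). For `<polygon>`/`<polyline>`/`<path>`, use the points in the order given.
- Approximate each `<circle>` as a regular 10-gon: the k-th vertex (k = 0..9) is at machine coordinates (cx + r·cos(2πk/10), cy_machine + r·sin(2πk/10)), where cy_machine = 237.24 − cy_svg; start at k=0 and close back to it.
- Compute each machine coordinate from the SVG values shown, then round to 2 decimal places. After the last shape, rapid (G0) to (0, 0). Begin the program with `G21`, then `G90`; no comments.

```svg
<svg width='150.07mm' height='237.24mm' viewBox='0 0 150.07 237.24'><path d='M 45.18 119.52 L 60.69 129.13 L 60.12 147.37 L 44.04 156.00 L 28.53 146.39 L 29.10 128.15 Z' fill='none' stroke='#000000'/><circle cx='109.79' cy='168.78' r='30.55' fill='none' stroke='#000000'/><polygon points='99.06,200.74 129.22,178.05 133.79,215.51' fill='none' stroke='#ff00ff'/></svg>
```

G21
G90
G0 X45.18 Y117.72
M4 S280
G01 X60.69 Y108.11 F3326
G01 X60.12 Y89.87
G01 X44.04 Y81.24
G01 X28.53 Y90.85
G01 X29.10 Y109.09
G01 X45.18 Y117.72
M5
G0 X140.34 Y68.46
M4 S280
G01 X134.51 Y86.42 F3326
G01 X119.23 Y97.51
G01 X100.35 Y97.51
G01 X85.07 Y86.42
G01 X79.24 Y68.46
G01 X85.07 Y50.50
G01 X100.35 Y39.41
G01 X119.23 Y39.41
G01 X134.51 Y50.50
G01 X140.34 Y68.46
M5
G0 X99.06 Y36.50
M4 S772
G01 X129.22 Y59.19 F908
G01 X133.79 Y21.73
G01 X99.06 Y36.50
M5
G0 X0.00 Y0.00

viewBox `0 0 150.07 237.24` with mm width/height → 1 unit = 1 mm. Flip: y_m = 237.24 − y_svg.

**Shape 1** — `<path>` regular polygon, stroke `#000000` → engrave (S280, F3326). Machine vertices: (45.18,117.72) → (60.69,108.11) → (60.12,89.87) → (44.04,81.24) → (28.53,90.85) → (29.10,109.09) → (45.18,117.72). Closed: final G1 returns to the first vertex.

**Shape 2** — `<circle>` circle, stroke `#000000` → engrave (S280, F3326). Machine vertices: (140.34,68.46) → (134.51,86.42) → (119.23,97.51) → (100.35,97.51) → (85.07,86.42) → (79.24,68.46) → (85.07,50.50) → (100.35,39.41) → (119.23,39.41) → (134.51,50.50) → (140.34,68.46). Closed: final G1 returns to the first vertex.

**Shape 3** — `<polygon>` regular polygon, stroke `#ff00ff` → cut (S772, F908). Machine vertices: (99.06,36.50) → (129.22,59.19) → (133.79,21.73) → (99.06,36.50). Closed: final G1 returns to the first vertex.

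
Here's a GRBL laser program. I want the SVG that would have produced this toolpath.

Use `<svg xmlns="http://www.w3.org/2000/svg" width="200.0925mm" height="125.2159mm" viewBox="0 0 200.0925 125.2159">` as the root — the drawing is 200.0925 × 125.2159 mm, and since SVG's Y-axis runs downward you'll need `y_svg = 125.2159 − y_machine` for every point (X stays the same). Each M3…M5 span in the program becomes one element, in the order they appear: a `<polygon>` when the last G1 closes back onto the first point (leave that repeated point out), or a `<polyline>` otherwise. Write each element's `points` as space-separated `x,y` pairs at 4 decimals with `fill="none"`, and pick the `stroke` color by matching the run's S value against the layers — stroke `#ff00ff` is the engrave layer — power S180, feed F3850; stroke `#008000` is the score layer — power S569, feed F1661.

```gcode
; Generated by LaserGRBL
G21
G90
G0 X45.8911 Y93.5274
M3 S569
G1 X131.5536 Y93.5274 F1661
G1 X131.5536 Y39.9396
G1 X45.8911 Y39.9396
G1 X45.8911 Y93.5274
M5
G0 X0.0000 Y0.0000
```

<svg xmlns="http://www.w3.org/2000/svg" width="200.0925mm" height="125.2159mm" viewBox="0 0 200.0925 125.2159">
  <polygon points="45.8911,31.6885 131.5536,31.6885 131.5536,85.2763 45.8911,85.2763" fill="none" stroke="#008000"/>
</svg>

Machine Y-up, SVG Y-down with viewBox height 125.2159, so y_svg = 125.2159 − y_machine; X carries over. Every run uses S569, so all elements get stroke `#008000` (score).

Run 1: The run returns to its start, so emit a `<polygon>` with points (Y-flipped): 45.8911,31.6885 131.5536,31.6885 131.5536,85.2763 45.8911,85.2763.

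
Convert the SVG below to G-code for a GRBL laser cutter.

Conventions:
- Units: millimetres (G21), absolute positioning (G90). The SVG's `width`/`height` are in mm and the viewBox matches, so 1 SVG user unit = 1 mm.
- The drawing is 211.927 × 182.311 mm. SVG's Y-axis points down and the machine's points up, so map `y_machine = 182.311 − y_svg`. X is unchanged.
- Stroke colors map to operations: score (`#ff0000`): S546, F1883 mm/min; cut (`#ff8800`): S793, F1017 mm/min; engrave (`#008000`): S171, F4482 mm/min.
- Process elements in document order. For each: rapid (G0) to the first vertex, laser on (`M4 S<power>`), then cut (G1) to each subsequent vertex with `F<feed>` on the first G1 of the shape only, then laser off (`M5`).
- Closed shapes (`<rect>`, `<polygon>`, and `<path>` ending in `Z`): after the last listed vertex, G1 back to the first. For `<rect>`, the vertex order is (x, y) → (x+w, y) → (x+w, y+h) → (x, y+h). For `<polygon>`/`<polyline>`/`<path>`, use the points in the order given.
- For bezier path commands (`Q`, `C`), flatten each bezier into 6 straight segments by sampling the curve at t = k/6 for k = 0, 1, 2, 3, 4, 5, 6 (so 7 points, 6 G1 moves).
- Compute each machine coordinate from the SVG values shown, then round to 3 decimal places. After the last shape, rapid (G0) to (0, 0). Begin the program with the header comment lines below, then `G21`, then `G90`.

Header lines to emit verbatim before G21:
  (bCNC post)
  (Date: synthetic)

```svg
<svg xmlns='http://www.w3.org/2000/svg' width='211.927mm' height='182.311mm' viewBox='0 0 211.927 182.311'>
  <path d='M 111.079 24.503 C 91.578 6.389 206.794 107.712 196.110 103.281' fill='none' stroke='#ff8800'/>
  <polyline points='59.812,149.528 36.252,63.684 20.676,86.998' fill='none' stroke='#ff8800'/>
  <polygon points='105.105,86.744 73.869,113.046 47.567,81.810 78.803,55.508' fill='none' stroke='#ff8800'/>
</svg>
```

(bCNC post)
(Date: synthetic)
G21
G90
G0 X111.079 Y157.808
M4 S793
G1 X111.348 Y157.954 F1017
G1 X126.831 Y144.450
G1 X150.288 Y123.550
G1 X174.480 Y101.510
G1 X192.167 Y84.585
G1 X196.110 Y79.030
M5
G0 X59.812 Y32.783
M4 S793
G1 X36.252 Y118.627 F1017
G1 X20.676 Y95.313
M5
G0 X105.105 Y95.567
M4 S793
G1 X73.869 Y69.265 F1017
G1 X47.567 Y100.501
G1 X78.803 Y126.803
G1 X105.105 Y95.567
M5
G0 X0.000 Y0.000

viewBox `0 0 211.927 182.311` with mm width/height → 1 unit = 1 mm. Flip: y_m = 182.311 − y_svg.

**Shape 1** — `<path>` cubic bezier, stroke `#ff8800` → cut (S793, F1017). Control points (SVG): P0=(111.079,24.503), P1=(91.578,6.389), P2=(206.794,107.712), P3=(196.110,103.281); sampled at t=k/6. Machine vertices: (111.079,157.808) → (111.348,157.954) → (126.831,144.450) → (150.288,123.550) → (174.480,101.510) → (192.167,84.585) → (196.110,79.030). Open path.

**Shape 2** — `<polyline>` open polyline, stroke `#ff8800` → cut (S793, F1017). Machine vertices: (59.812,32.783) → (36.252,118.627) → (20.676,95.313). Open path.

**Shape 3** — `<polygon>` regular polygon, stroke `#ff8800` → cut (S793, F1017). Machine vertices: (105.105,95.567) → (73.869,69.265) → (47.567,100.501) → (78.803,126.803) → (105.105,95.567). Closed: final G1 returns to the first vertex.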